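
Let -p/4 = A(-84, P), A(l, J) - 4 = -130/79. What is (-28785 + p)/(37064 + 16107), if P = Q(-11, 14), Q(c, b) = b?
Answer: -2274759/4200509 ≈ -0.54154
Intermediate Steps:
P = 14
A(l, J) = 186/79 (A(l, J) = 4 - 130/79 = 186/79)
p = -744/79 (p = -4*186/79 = -744/79 ≈ -9.4177)
(-28785 + p)/(37064 + 16107) = (-28785 - 744/79)/(37064 + 16107) = -2274759/79/53171 = -2274759/79*1/53171 = -2274759/4200509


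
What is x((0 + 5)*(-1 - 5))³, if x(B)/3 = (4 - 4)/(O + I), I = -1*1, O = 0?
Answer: 0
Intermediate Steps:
I = -1
x(B) = 0 (x(B) = 3*((4 - 4)/(0 - 1)) = 3*(0/(-1)) = 3*(0*(-1)) = 3*0 = 0)
x((0 + 5)*(-1 - 5))³ = 0³ = 0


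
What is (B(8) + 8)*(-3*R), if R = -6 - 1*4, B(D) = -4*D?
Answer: -720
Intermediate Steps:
R = -10 (R = -6 - 4 = -10)
(B(8) + 8)*(-3*R) = (-4*8 + 8)*(-3*(-10)) = (-32 + 8)*30 = -24*30 = -720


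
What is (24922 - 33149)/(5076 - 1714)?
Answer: -8227/3362 ≈ -2.4471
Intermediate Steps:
(24922 - 33149)/(5076 - 1714) = -8227/3362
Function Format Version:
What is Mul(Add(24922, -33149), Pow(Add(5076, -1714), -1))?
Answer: Rational(-8227, 3362) ≈ -2.4471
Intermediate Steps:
Mul(Add(24922, -33149), Pow(Add(5076, -1714), -1)) = Mul(-8227, Pow(3362, -1)) = Mul(-8227, Rational(1, 3362)) = Rational(-8227, 3362)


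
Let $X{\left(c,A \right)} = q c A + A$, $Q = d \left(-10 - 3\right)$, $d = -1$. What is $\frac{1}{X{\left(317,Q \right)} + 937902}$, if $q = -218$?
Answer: $\frac{1}{39537} \approx 2.5293 \cdot 10^{-5}$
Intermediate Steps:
$Q = 13$ ($Q = - (-10 - 3) = \left(-1\right) \left(-13\right) = 13$)
$X{\left(c,A \right)} = A - 218 A c$ ($X{\left(c,A \right)} = - 218 c A + A = - 218 A c + A = A - 218 A c$)
$\frac{1}{X{\left(317,Q \right)} + 937902} = \frac{1}{13 \left(1 - 69106\right) + 937902} = \frac{1}{13 \left(-69105\right) + 937902} = \frac{1}{-898365 + 937902} = \frac{1}{39537}$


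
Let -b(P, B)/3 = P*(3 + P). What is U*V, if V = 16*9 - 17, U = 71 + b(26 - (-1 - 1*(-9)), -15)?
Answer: -135001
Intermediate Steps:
b(P, B) = -3*P*(3 + P)
U = -1063 (U = 71 - 3*(26 - (-1 - 1*(-9)))*(3 + (26 - (-1 - 1*(-9)))) = 71 - 3*(26 - (-1 + 9))*(3 + (26 - (-1 + 9))) = 71 - 3*(26 - 1*8)*(3 + (26 - 1*8)) = 71 - 3*(26 - 8)*(3 + (26 - 8)) = 71 - 3*18*(3 + 18) = 71 - 3*18*21 = 71 - 1134 = -1063)
V = 127 (V = 144 - 17 = 127)
U*V = -1063*127 = -135001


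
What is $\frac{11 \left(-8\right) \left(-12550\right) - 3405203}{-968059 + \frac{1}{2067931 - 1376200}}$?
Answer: $\frac{1591536759993}{669636420128} \approx 2.3767$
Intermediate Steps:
$\frac{11 \left(-8\right) \left(-12550\right) - 3405203}{-968059 + \frac{1}{2067931 - 1376200}} = \frac{\left(-88\right) \left(-12550\right) - 3405203}{-968059 + \frac{1}{691731}} = \frac{1104400 - 3405203}{-968059 + \frac{1}{691731}} = - \frac{2300803}{- \frac{669636420128}{691731}} = \left(-2300803\right) \left(- \frac{691731}{669636420128}\right) = \frac{1591536759993}{669636420128}$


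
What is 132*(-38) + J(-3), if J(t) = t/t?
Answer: -5015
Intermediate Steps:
J(t) = 1
132*(-38) + J(-3) = 132*(-38) + 1 = -5016 + 1 = -5015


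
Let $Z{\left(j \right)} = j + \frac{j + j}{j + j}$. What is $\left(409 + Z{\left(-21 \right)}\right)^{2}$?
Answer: $151321$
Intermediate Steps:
$Z{\left(j \right)} = 1 + j$ ($Z{\left(j \right)} = j + \frac{2 j}{2 j} = j + 2 j \frac{1}{2 j} = j + 1 = 1 + j$)
$\left(409 + Z{\left(-21 \right)}\right)^{2} = \left(409 + \left(1 - 21\right)\right)^{2} = \left(409 - 20\right)^{2} = 389^{2} = 151321$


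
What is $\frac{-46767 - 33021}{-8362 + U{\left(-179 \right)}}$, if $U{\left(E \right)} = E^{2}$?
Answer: $- \frac{26596}{7893} \approx -3.3696$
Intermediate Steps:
$\frac{-46767 - 33021}{-8362 + U{\left(-179 \right)}} = \frac{-46767 - 33021}{-8362 + \left(-179\right)^{2}} = - \frac{79788}{-8362 + 32041} = - \frac{79788}{23679} = \left(-79788\right) \frac{1}{23679} = - \frac{26596}{7893}$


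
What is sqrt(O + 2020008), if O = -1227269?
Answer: sqrt(792739) ≈ 890.36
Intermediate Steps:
sqrt(O + 2020008) = sqrt(-1227269 + 2020008) = sqrt(792739)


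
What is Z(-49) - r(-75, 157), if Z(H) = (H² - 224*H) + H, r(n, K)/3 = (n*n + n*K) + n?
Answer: 32003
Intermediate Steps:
r(n, K) = 3*n + 3*n² + 3*K*n (r(n, K) = 3*((n*n + n*K) + n) = 3*((n² + K*n) + n) = 3*(n + n² + K*n) = 3*n + 3*n² + 3*K*n)
Z(H) = H² - 223*H
Z(-49) - r(-75, 157) = -49*(-223 - 49) - 3*(-75)*(1 + 157 - 75) = -49*(-272) - 3*(-75)*83 = 13328 - 1*(-18675) = 13328 + 18675 = 32003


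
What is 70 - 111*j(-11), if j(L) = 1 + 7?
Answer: -818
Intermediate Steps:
j(L) = 8
70 - 111*j(-11) = 70 - 111*8 = 70 - 888 = -818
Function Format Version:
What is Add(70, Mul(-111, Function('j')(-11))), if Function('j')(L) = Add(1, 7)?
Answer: -818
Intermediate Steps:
Function('j')(L) = 8
Add(70, Mul(-111, Function('j')(-11))) = Add(70, Mul(-111, 8)) = Add(70, -888) = -818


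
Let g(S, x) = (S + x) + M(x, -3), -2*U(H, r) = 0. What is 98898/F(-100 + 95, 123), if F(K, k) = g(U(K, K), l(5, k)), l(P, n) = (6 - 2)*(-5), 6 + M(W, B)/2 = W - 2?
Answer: -49449/38 ≈ -1301.3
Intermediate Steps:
U(H, r) = 0 (U(H, r) = -1/2*0 = 0)
M(W, B) = -16 + 2*W (M(W, B) = -12 + 2*(W - 2) = -12 + 2*(-2 + W) = -12 + (-4 + 2*W) = -16 + 2*W)
l(P, n) = -20 (l(P, n) = 4*(-5) = -20)
g(S, x) = -16 + S + 3*x (g(S, x) = (S + x) + (-16 + 2*x) = -16 + S + 3*x)
F(K, k) = -76 (F(K, k) = -16 + 0 + 3*(-20) = -16 + 0 - 60 = -76)
98898/F(-100 + 95, 123) = 98898/(-76) = 98898*(-1/76) = -49449/38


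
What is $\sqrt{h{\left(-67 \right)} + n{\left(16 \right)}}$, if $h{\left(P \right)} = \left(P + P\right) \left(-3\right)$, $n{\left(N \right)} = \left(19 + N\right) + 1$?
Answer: $\sqrt{438} \approx 20.928$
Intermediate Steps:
$n{\left(N \right)} = 20 + N$
$h{\left(P \right)} = - 6 P$ ($h{\left(P \right)} = 2 P \left(-3\right) = - 6 P$)
$\sqrt{h{\left(-67 \right)} + n{\left(16 \right)}} = \sqrt{\left(-6\right) \left(-67\right) + \left(20 + 16\right)} = \sqrt{402 + 36} = \sqrt{438}$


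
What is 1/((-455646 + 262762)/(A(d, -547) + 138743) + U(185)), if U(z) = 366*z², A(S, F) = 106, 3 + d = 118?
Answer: 138849/1739270978266 ≈ 7.9832e-8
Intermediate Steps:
d = 115 (d = -3 + 118 = 115)
1/((-455646 + 262762)/(A(d, -547) + 138743) + U(185)) = 1/((-455646 + 262762)/(106 + 138743) + 366*185²) = 1/(-192884/138849 + 366*34225) = 1/(-192884*1/138849 + 12526350) = 1/(-192884/138849 + 12526350) = 1/(1739270978266/138849) = 138849/1739270978266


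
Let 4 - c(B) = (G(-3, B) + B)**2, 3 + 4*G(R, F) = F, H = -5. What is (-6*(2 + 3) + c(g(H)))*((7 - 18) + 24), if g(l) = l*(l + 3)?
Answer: -34125/16 ≈ -2132.8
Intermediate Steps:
G(R, F) = -3/4 + F/4
g(l) = l*(3 + l)
c(B) = 4 - (-3/4 + 5*B/4)**2 (c(B) = 4 - ((-3/4 + B/4) + B)**2 = 4 - (-3/4 + 5*B/4)**2)
(-6*(2 + 3) + c(g(H)))*((7 - 18) + 24) = (-6*(2 + 3) + (4 - (-3 + 5*(-5*(3 - 5)))**2/16))*((7 - 18) + 24) = (-6*5 + (4 - (-3 + 5*(-5*(-2)))**2/16))*(-11 + 24) = (-30 + (4 - (-3 + 5*10)**2/16))*13 = (-30 + (4 - (-3 + 50)**2/16))*13 = (-30 + (4 - 1/16*47**2))*13 = (-30 + (4 - 1/16*2209))*13 = (-30 + (4 - 2209/16))*13 = (-30 - 2145/16)*13 = -2625/16*13 = -34125/16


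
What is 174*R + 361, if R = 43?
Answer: 7843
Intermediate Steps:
174*R + 361 = 174*43 + 361 = 7482 + 361 = 7843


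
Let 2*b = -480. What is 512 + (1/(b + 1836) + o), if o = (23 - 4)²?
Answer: 1393309/1596 ≈ 873.00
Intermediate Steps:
b = -240 (b = (½)*(-480) = -240)
o = 361 (o = 19² = 361)
512 + (1/(b + 1836) + o) = 512 + (1/(-240 + 1836) + 361) = 512 + (1/1596 + 361) = 512 + 576157/1596 = 1393309/1596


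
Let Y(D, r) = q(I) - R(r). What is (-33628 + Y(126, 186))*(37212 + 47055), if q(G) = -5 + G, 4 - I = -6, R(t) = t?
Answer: -2848983003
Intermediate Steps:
I = 10 (I = 4 - 1*(-6) = 4 + 6 = 10)
Y(D, r) = 5 - r (Y(D, r) = (-5 + 10) - r = 5 - r)
(-33628 + Y(126, 186))*(37212 + 47055) = (-33628 + (5 - 1*186))*(37212 + 47055) = (-33628 + (5 - 186))*84267 = (-33628 - 181)*84267 = -33809*84267 = -2848983003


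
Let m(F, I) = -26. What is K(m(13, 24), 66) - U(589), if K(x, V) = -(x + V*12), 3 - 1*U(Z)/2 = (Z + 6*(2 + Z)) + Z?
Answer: 8676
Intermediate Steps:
U(Z) = -18 - 16*Z (U(Z) = 6 - 2*((Z + 6*(2 + Z)) + Z) = 6 - 2*((Z + (12 + 6*Z)) + Z) = 6 - 2*((12 + 7*Z) + Z) = 6 - 2*(12 + 8*Z) = 6 + (-24 - 16*Z) = -18 - 16*Z)
K(x, V) = -x - 12*V (K(x, V) = -(x + 12*V) = -x - 12*V)
K(m(13, 24), 66) - U(589) = (-1*(-26) - 12*66) - (-18 - 16*589) = (26 - 792) - (-18 - 9424) = -766 - 1*(-9442) = -766 + 9442 = 8676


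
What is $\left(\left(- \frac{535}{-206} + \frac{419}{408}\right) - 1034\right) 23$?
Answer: $- \frac{995911937}{42024} \approx -23699.0$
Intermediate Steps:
$\left(\left(- \frac{535}{-206} + \frac{419}{408}\right) - 1034\right) 23 = \left(\left(\left(-535\right) \left(- \frac{1}{206}\right) + 419 \cdot \frac{1}{408}\right) - 1034\right) 23 = \left(\left(\frac{535}{206} + \frac{419}{408}\right) - 1034\right) 23 = \left(\frac{152297}{42024} - 1034\right) 23 = \left(- \frac{43300519}{42024}\right) 23 = - \frac{995911937}{42024}$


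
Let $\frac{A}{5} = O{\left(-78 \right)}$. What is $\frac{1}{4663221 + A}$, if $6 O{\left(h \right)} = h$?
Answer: $\frac{1}{4663156} \approx 2.1445 \cdot 10^{-7}$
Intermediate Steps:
$O{\left(h \right)} = \frac{h}{6}$
$A = -65$ ($A = 5 \cdot \frac{1}{6} \left(-78\right) = 5 \left(-13\right) = -65$)
$\frac{1}{4663221 + A} = \frac{1}{4663221 - 65} = \frac{1}{4663156}$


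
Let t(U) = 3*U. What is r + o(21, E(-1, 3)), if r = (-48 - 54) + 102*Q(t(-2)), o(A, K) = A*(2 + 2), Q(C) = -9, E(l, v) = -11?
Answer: -936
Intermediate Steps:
o(A, K) = 4*A (o(A, K) = A*4 = 4*A)
r = -1020 (r = (-48 - 54) + 102*(-9) = -102 - 918 = -1020)
r + o(21, E(-1, 3)) = -1020 + 4*21 = -1020 + 84 = -936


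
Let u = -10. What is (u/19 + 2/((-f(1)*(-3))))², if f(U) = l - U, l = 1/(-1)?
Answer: 2401/3249 ≈ 0.73900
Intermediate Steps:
l = -1
f(U) = -1 - U
(u/19 + 2/((-f(1)*(-3))))² = (-10/19 + 2/((-(-1 - 1*1)*(-3))))² = (-10*1/19 + 2/((-(-1 - 1)*(-3))))² = (-10/19 + 2/((-1*(-2)*(-3))))² = (-10/19 + 2/((2*(-3))))² = (-10/19 + 2/(-6))² = (-10/19 + 2*(-⅙))² = (-10/19 - ⅓)² = (-49/57)² = 2401/3249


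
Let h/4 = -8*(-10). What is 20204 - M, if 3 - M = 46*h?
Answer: 34921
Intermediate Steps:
h = 320 (h = 4*(-8*(-10)) = 4*80 = 320)
M = -14717 (M = 3 - 46*320 = 3 - 1*14720 = 3 - 14720 = -14717)
20204 - M = 20204 - 1*(-14717) = 20204 + 14717 = 34921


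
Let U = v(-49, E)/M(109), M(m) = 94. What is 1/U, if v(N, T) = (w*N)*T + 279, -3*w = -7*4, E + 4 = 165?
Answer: -282/220055 ≈ -0.0012815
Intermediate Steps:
E = 161 (E = -4 + 165 = 161)
w = 28/3 (w = -(-7)*4/3 = -1/3*(-28) = 28/3 ≈ 9.3333)
v(N, T) = 279 + 28*N*T/3 (v(N, T) = (28*N/3)*T + 279 = 28*N*T/3 + 279 = 279 + 28*N*T/3)
U = -220055/282 (U = (279 + (28/3)*(-49)*161)/94 = (279 - 220892/3)*(1/94) = -220055/3*1/94 = -220055/282 ≈ -780.34)
1/U = 1/(-220055/282) = -282/220055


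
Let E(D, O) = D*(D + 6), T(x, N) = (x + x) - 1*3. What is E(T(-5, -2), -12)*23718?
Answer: 2158338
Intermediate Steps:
T(x, N) = -3 + 2*x (T(x, N) = 2*x - 3 = -3 + 2*x)
E(D, O) = D*(6 + D)
E(T(-5, -2), -12)*23718 = ((-3 + 2*(-5))*(6 + (-3 + 2*(-5))))*23718 = ((-3 - 10)*(6 + (-3 - 10)))*23718 = -13*(6 - 13)*23718 = -13*(-7)*23718 = 91*23718 = 2158338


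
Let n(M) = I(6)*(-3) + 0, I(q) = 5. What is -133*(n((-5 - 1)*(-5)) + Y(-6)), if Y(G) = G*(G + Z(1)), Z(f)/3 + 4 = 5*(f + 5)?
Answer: 59451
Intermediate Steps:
Z(f) = 63 + 15*f (Z(f) = -12 + 3*(5*(f + 5)) = -12 + 3*(5*(5 + f)) = -12 + 3*(25 + 5*f) = -12 + (75 + 15*f) = 63 + 15*f)
Y(G) = G*(78 + G) (Y(G) = G*(G + (63 + 15*1)) = G*(G + (63 + 15)) = G*(G + 78) = G*(78 + G))
n(M) = -15 (n(M) = 5*(-3) + 0 = -15 + 0 = -15)
-133*(n((-5 - 1)*(-5)) + Y(-6)) = -133*(-15 - 6*(78 - 6)) = -133*(-15 - 6*72) = -133*(-15 - 432) = -133*(-447) = 59451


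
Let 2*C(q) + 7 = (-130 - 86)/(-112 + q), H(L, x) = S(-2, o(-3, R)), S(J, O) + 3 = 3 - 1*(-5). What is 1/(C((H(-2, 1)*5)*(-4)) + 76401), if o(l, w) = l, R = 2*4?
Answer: 106/8098189 ≈ 1.3089e-5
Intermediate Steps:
R = 8
S(J, O) = 5 (S(J, O) = -3 + (3 - 1*(-5)) = -3 + (3 + 5) = -3 + 8 = 5)
H(L, x) = 5
C(q) = -7/2 - 108/(-112 + q) (C(q) = -7/2 + ((-130 - 86)/(-112 + q))/2 = -7/2 + (-216/(-112 + q))/2 = -7/2 - 108/(-112 + q))
1/(C((H(-2, 1)*5)*(-4)) + 76401) = 1/((568 - 7*5*5*(-4))/(2*(-112 + (5*5)*(-4))) + 76401) = 1/((568 - 175*(-4))/(2*(-112 + 25*(-4))) + 76401) = 1/((568 - 7*(-100))/(2*(-112 - 100)) + 76401) = 1/((½)*(568 + 700)/(-212) + 76401) = 1/((½)*(-1/212)*1268 + 76401) = 1/(-317/106 + 76401) = 1/(8098189/106) = 106/8098189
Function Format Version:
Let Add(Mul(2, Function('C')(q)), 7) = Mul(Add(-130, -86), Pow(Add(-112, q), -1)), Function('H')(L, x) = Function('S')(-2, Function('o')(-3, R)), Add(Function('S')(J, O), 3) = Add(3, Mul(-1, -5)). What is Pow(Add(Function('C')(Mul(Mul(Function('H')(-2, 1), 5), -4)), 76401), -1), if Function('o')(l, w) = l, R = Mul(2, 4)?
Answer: Rational(106, 8098189) ≈ 1.3089e-5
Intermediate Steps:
R = 8
Function('S')(J, O) = 5 (Function('S')(J, O) = Add(-3, Add(3, Mul(-1, -5))) = Add(-3, Add(3, 5)) = Add(-3, 8) = 5)
Function('H')(L, x) = 5
Function('C')(q) = Add(Rational(-7, 2), Mul(-108, Pow(Add(-112, q), -1))) (Function('C')(q) = Add(Rational(-7, 2), Mul(Rational(1, 2), Mul(Add(-130, -86), Pow(Add(-112, q), -1)))) = Add(Rational(-7, 2), Mul(Rational(1, 2), Mul(-216, Pow(Add(-112, q), -1)))) = Add(Rational(-7, 2), Mul(-108, Pow(Add(-112, q), -1))))
Pow(Add(Function('C')(Mul(Mul(Function('H')(-2, 1), 5), -4)), 76401), -1) = Pow(Add(Mul(Rational(1, 2), Pow(Add(-112, Mul(Mul(5, 5), -4)), -1), Add(568, Mul(-7, Mul(Mul(5, 5), -4)))), 76401), -1) = Pow(Add(Mul(Rational(1, 2), Pow(Add(-112, Mul(25, -4)), -1), Add(568, Mul(-7, Mul(25, -4)))), 76401), -1) = Pow(Add(Mul(Rational(1, 2), Pow(Add(-112, -100), -1), Add(568, Mul(-7, -100))), 76401), -1) = Pow(Add(Mul(Rational(1, 2), Pow(-212, -1), Add(568, 700)), 76401), -1) = Pow(Add(Mul(Rational(1, 2), Rational(-1, 212), 1268), 76401), -1) = Pow(Add(Rational(-317, 106), 76401), -1) = Pow(Rational(8098189, 106), -1) = Rational(106, 8098189)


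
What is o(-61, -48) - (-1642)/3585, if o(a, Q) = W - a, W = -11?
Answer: 180892/3585 ≈ 50.458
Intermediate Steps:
o(a, Q) = -11 - a
o(-61, -48) - (-1642)/3585 = (-11 - 1*(-61)) - (-1642)/3585 = (-11 + 61) - (-1642)/3585 = 50 - 1*(-1642/3585) = 50 + 1642/3585 = 180892/3585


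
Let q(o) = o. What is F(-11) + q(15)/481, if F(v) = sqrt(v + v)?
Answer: 15/481 + I*sqrt(22) ≈ 0.031185 + 4.6904*I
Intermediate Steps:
F(v) = sqrt(2)*sqrt(v) (F(v) = sqrt(2*v) = sqrt(2)*sqrt(v))
F(-11) + q(15)/481 = sqrt(2)*sqrt(-11) + 15/481 = sqrt(2)*(I*sqrt(11)) + (1/481)*15 = I*sqrt(22) + 15/481 = 15/481 + I*sqrt(22)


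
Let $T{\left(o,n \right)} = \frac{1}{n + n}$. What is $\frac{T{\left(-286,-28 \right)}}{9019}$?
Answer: $- \frac{1}{505064} \approx -1.9799 \cdot 10^{-6}$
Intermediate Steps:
$T{\left(o,n \right)} = \frac{1}{2 n}$
$\frac{T{\left(-286,-28 \right)}}{9019} = \frac{\frac{1}{2} \frac{1}{-28}}{9019} = \frac{1}{2} \left(- \frac{1}{28}\right) \frac{1}{9019} = \left(- \frac{1}{56}\right) \frac{1}{9019} = - \frac{1}{505064}$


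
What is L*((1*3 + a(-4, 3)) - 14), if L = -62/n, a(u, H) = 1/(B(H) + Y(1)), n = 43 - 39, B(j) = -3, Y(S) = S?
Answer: 713/4 ≈ 178.25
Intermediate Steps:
n = 4
a(u, H) = -1/2 (a(u, H) = 1/(-3 + 1) = 1/(-2) = -1/2)
L = -31/2 (L = -62/4 = -62*1/4 = -31/2 ≈ -15.500)
L*((1*3 + a(-4, 3)) - 14) = -31*((1*3 - 1/2) - 14)/2 = -31*((3 - 1/2) - 14)/2 = -31*(5/2 - 14)/2 = -31/2*(-23/2) = 713/4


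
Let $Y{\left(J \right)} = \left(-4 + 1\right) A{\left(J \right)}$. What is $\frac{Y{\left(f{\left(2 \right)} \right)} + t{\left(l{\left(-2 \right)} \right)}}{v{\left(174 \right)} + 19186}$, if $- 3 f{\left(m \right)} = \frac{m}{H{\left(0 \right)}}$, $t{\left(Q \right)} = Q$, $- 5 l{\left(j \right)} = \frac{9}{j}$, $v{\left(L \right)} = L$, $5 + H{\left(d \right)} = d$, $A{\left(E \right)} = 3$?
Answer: $- \frac{81}{193600} \approx -0.00041839$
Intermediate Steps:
$H{\left(d \right)} = -5 + d$
$l{\left(j \right)} = - \frac{9}{5 j}$ ($l{\left(j \right)} = - \frac{9 \frac{1}{j}}{5} = - \frac{9}{5 j}$)
$f{\left(m \right)} = \frac{m}{15}$ ($f{\left(m \right)} = - \frac{m \frac{1}{-5 + 0}}{3} = - \frac{m \frac{1}{-5}}{3} = - \frac{m \left(- \frac{1}{5}\right)}{3} = - \frac{\left(- \frac{1}{5}\right) m}{3} = \frac{m}{15}$)
$Y{\left(J \right)} = -9$ ($Y{\left(J \right)} = \left(-4 + 1\right) 3 = \left(-3\right) 3 = -9$)
$\frac{Y{\left(f{\left(2 \right)} \right)} + t{\left(l{\left(-2 \right)} \right)}}{v{\left(174 \right)} + 19186} = \frac{-9 - \frac{9}{5 \left(-2\right)}}{174 + 19186} = \frac{-9 - - \frac{9}{10}}{19360} = \left(-9 + \frac{9}{10}\right) \frac{1}{19360} = \left(- \frac{81}{10}\right) \frac{1}{19360} = - \frac{81}{193600}$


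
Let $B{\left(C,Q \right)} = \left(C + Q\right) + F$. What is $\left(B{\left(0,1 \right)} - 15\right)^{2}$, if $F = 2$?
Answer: $144$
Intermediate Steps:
$B{\left(C,Q \right)} = 2 + C + Q$ ($B{\left(C,Q \right)} = \left(C + Q\right) + 2 = 2 + C + Q$)
$\left(B{\left(0,1 \right)} - 15\right)^{2} = \left(\left(2 + 0 + 1\right) - 15\right)^{2} = \left(3 - 15\right)^{2} = \left(-12\right)^{2} = 144$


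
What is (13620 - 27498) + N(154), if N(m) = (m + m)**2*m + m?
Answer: 14595332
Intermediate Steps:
N(m) = m + 4*m**3 (N(m) = (2*m)**2*m + m = (4*m**2)*m + m = 4*m**3 + m = m + 4*m**3)
(13620 - 27498) + N(154) = (13620 - 27498) + (154 + 4*154**3) = -13878 + (154 + 4*3652264) = -13878 + (154 + 14609056) = -13878 + 14609210 = 14595332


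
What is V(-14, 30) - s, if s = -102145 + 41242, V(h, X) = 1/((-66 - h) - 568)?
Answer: 37759859/620 ≈ 60903.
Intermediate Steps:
V(h, X) = 1/(-634 - h)
s = -60903
V(-14, 30) - s = -1/(634 - 14) - 1*(-60903) = -1/620 + 60903 = 37759859/620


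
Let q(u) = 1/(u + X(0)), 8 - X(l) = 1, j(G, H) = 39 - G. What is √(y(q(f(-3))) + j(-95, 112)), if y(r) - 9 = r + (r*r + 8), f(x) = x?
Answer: 3*√269/4 ≈ 12.301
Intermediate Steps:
X(l) = 7 (X(l) = 8 - 1*1 = 8 - 1 = 7)
q(u) = 1/(7 + u) (q(u) = 1/(u + 7) = 1/(7 + u))
y(r) = 17 + r + r² (y(r) = 9 + (r + (r*r + 8)) = 9 + (r + (r² + 8)) = 9 + (r + (8 + r²)) = 9 + (8 + r + r²) = 17 + r + r²)
√(y(q(f(-3))) + j(-95, 112)) = √((17 + 1/(7 - 3) + (1/(7 - 3))²) + (39 - 1*(-95))) = √((17 + 1/4 + (1/4)²) + (39 + 95)) = √((17 + ¼ + (¼)²) + 134) = √((17 + ¼ + 1/16) + 134) = √(277/16 + 134) = √(2421/16) = 3*√269/4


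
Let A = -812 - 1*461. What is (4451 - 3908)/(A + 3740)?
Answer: 543/2467 ≈ 0.22011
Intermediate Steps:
A = -1273 (A = -812 - 461 = -1273)
(4451 - 3908)/(A + 3740) = (4451 - 3908)/(-1273 + 3740) = 543/2467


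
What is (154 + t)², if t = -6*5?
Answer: 15376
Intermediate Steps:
t = -30
(154 + t)² = (154 - 30)² = 124² = 15376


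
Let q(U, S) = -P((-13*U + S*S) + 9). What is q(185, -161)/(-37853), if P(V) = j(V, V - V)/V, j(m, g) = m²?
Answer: 23525/37853 ≈ 0.62148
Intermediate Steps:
P(V) = V (P(V) = V²/V = V)
q(U, S) = -9 - S² + 13*U (q(U, S) = -((-13*U + S*S) + 9) = -((-13*U + S²) + 9) = -((S² - 13*U) + 9) = -(9 + S² - 13*U) = -9 - S² + 13*U)
q(185, -161)/(-37853) = (-9 - 1*(-161)² + 13*185)/(-37853) = (-9 - 1*25921 + 2405)*(-1/37853) = (-9 - 25921 + 2405)*(-1/37853) = -23525*(-1/37853) = 23525/37853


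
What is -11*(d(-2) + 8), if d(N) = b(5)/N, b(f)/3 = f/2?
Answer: -187/4 ≈ -46.750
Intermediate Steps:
b(f) = 3*f/2 (b(f) = 3*(f/2) = 3*f/2)
d(N) = 15/(2*N) (d(N) = ((3/2)*5)/N = 15/(2*N))
-11*(d(-2) + 8) = -11*((15/2)/(-2) + 8) = -11*((15/2)*(-½) + 8) = -11*(-15/4 + 8) = -11*17/4 = -187/4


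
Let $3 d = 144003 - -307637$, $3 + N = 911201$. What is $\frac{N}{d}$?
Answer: $\frac{1366797}{225820} \approx 6.0526$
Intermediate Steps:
$N = 911198$ ($N = -3 + 911201 = 911198$)
$d = \frac{451640}{3}$ ($d = \frac{144003 - -307637}{3} = \frac{144003 + 307637}{3} = \frac{1}{3} \cdot 451640 = \frac{451640}{3} \approx 1.5055 \cdot 10^{5}$)
$\frac{N}{d} = \frac{911198}{\frac{451640}{3}} = 911198 \cdot \frac{3}{451640} = \frac{1366797}{225820}$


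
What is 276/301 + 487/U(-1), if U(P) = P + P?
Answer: -146035/602 ≈ -242.58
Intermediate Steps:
U(P) = 2*P
276/301 + 487/U(-1) = 276/301 + 487/((2*(-1))) = 276*(1/301) + 487/(-2) = 276/301 + 487*(-1/2) = 276/301 - 487/2 = -146035/602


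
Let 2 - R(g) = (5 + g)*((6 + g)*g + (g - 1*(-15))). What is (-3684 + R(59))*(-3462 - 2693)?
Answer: 1562495990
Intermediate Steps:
R(g) = 2 - (5 + g)*(15 + g + g*(6 + g)) (R(g) = 2 - (5 + g)*((6 + g)*g + (g - 1*(-15))) = 2 - (5 + g)*(g*(6 + g) + (g + 15)) = 2 - (5 + g)*(g*(6 + g) + (15 + g)) = 2 - (5 + g)*(15 + g + g*(6 + g)))
(-3684 + R(59))*(-3462 - 2693) = (-3684 + (-73 - 1*59³ - 50*59 - 12*59²))*(-3462 - 2693) = (-3684 + (-73 - 1*205379 - 2950 - 12*3481))*(-6155) = (-3684 + (-73 - 205379 - 2950 - 41772))*(-6155) = (-3684 - 250174)*(-6155) = -253858*(-6155) = 1562495990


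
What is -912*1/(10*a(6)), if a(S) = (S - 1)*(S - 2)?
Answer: -114/25 ≈ -4.5600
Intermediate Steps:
a(S) = (-1 + S)*(-2 + S)
-912*1/(10*a(6)) = -912*1/(10*(2 + 6² - 3*6)) = -912*1/(10*(2 + 36 - 18)) = -912/(10*20) = -912/200 = -912*1/200 = -114/25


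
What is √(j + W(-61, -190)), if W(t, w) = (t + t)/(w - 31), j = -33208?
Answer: I*√1621884966/221 ≈ 182.23*I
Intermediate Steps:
W(t, w) = 2*t/(-31 + w) (W(t, w) = (2*t)/(-31 + w) = 2*t/(-31 + w))
√(j + W(-61, -190)) = √(-33208 + 2*(-61)/(-31 - 190)) = √(-33208 + 2*(-61)/(-221)) = √(-33208 + 2*(-61)*(-1/221)) = √(-33208 + 122/221) = √(-7338846/221) = I*√1621884966/221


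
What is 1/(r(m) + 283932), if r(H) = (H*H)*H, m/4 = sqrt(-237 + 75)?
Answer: 2629/907700364 + 8*I*sqrt(2)/8404633 ≈ 2.8963e-6 + 1.3461e-6*I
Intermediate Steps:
m = 36*I*sqrt(2) (m = 4*sqrt(-237 + 75) = 4*sqrt(-162) = 4*(9*I*sqrt(2)) = 36*I*sqrt(2) ≈ 50.912*I)
r(H) = H**3 (r(H) = H**2*H = H**3)
1/(r(m) + 283932) = 1/((36*I*sqrt(2))**3 + 283932) = 1/(-93312*I*sqrt(2) + 283932) = 1/(283932 - 93312*I*sqrt(2))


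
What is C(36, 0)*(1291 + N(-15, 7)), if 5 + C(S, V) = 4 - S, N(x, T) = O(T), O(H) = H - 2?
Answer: -47952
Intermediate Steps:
O(H) = -2 + H
N(x, T) = -2 + T
C(S, V) = -1 - S (C(S, V) = -5 + (4 - S) = -1 - S)
C(36, 0)*(1291 + N(-15, 7)) = (-1 - 1*36)*(1291 + (-2 + 7)) = (-1 - 36)*(1291 + 5) = -37*1296 = -47952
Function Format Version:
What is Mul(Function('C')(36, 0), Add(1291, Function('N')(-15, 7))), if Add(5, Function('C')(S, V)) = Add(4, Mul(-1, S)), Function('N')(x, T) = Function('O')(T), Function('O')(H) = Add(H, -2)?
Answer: -47952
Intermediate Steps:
Function('O')(H) = Add(-2, H)
Function('N')(x, T) = Add(-2, T)
Function('C')(S, V) = Add(-1, Mul(-1, S)) (Function('C')(S, V) = Add(-5, Add(4, Mul(-1, S))) = Add(-1, Mul(-1, S)))
Mul(Function('C')(36, 0), Add(1291, Function('N')(-15, 7))) = Mul(Add(-1, Mul(-1, 36)), Add(1291, Add(-2, 7))) = Mul(Add(-1, -36), Add(1291, 5)) = Mul(-37, 1296) = -47952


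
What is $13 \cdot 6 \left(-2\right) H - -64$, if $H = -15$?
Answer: $2404$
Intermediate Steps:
$13 \cdot 6 \left(-2\right) H - -64 = 13 \cdot 6 \left(-2\right) \left(-15\right) - -64 = 13 \left(-12\right) \left(-15\right) + 64 = \left(-156\right) \left(-15\right) + 64 = 2340 + 64 = 2404$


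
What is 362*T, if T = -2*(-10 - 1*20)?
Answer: 21720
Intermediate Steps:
T = 60 (T = -2*(-10 - 20) = -2*(-30) = -1*(-60) = 60)
362*T = 362*60 = 21720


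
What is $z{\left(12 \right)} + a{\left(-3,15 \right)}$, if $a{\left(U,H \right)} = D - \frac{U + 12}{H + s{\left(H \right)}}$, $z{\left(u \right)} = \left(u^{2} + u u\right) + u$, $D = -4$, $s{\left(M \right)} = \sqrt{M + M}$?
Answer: $\frac{3839}{13} + \frac{3 \sqrt{30}}{65} \approx 295.56$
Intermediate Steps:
$s{\left(M \right)} = \sqrt{2} \sqrt{M}$ ($s{\left(M \right)} = \sqrt{2 M} = \sqrt{2} \sqrt{M}$)
$z{\left(u \right)} = u + 2 u^{2}$ ($z{\left(u \right)} = \left(u^{2} + u^{2}\right) + u = 2 u^{2} + u = u + 2 u^{2}$)
$a{\left(U,H \right)} = -4 - \frac{12 + U}{H + \sqrt{2} \sqrt{H}}$ ($a{\left(U,H \right)} = -4 - \frac{U + 12}{H + \sqrt{2} \sqrt{H}} = -4 - \frac{12 + U}{H + \sqrt{2} \sqrt{H}}$)
$z{\left(12 \right)} + a{\left(-3,15 \right)} = 12 \left(1 + 2 \cdot 12\right) + \frac{-12 - -3 - 60 - 4 \sqrt{2} \sqrt{15}}{15 + \sqrt{2} \sqrt{15}} = 12 \left(1 + 24\right) + \frac{-12 + 3 - 60 - 4 \sqrt{30}}{15 + \sqrt{30}} = 12 \cdot 25 + \frac{-69 - 4 \sqrt{30}}{15 + \sqrt{30}} = 300 + \frac{-69 - 4 \sqrt{30}}{15 + \sqrt{30}}$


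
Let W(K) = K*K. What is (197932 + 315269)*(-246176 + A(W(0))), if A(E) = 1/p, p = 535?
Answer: -67590706102959/535 ≈ -1.2634e+11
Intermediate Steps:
W(K) = K²
A(E) = 1/535
(197932 + 315269)*(-246176 + A(W(0))) = (197932 + 315269)*(-246176 + 1/535) = 513201*(-131704159/535) = -67590706102959/535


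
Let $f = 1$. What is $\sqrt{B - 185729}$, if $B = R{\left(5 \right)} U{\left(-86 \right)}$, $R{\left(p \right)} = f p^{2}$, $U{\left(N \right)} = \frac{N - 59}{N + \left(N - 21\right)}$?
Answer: $\frac{2 i \sqrt{1729379974}}{193} \approx 430.94 i$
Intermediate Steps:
$U{\left(N \right)} = \frac{-59 + N}{-21 + 2 N}$ ($U{\left(N \right)} = \frac{-59 + N}{N + \left(-21 + N\right)} = \frac{-59 + N}{-21 + 2 N}$)
$R{\left(p \right)} = p^{2}$ ($R{\left(p \right)} = 1 p^{2} = p^{2}$)
$B = \frac{3625}{193}$ ($B = 5^{2} \frac{-59 - 86}{-21 + 2 \left(-86\right)} = 25 \frac{1}{-21 - 172} \left(-145\right) = 25 \frac{1}{-193} \left(-145\right) = 25 \left(\left(- \frac{1}{193}\right) \left(-145\right)\right) = 25 \cdot \frac{145}{193} = \frac{3625}{193} \approx 18.782$)
$\sqrt{B - 185729} = \sqrt{\frac{3625}{193} - 185729} = \sqrt{- \frac{35842072}{193}} = \frac{2 i \sqrt{1729379974}}{193}$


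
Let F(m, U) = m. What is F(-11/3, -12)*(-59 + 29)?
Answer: 110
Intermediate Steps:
F(-11/3, -12)*(-59 + 29) = (-11/3)*(-59 + 29) = -11*1/3*(-30) = -11/3*(-30) = 110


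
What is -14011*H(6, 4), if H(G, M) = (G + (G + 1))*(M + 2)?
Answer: -1092858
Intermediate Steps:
H(G, M) = (1 + 2*G)*(2 + M) (H(G, M) = (G + (1 + G))*(2 + M) = (1 + 2*G)*(2 + M))
-14011*H(6, 4) = -14011*(2 + 4 + 4*6 + 2*6*4) = -14011*(2 + 4 + 24 + 48) = -14011*78 = -1092858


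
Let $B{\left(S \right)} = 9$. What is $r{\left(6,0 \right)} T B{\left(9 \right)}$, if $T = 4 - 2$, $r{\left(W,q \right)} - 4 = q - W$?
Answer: $-36$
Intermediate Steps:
$r{\left(W,q \right)} = 4 + q - W$ ($r{\left(W,q \right)} = 4 - \left(W - q\right) = 4 + q - W$)
$T = 2$ ($T = 4 - 2 = 2$)
$r{\left(6,0 \right)} T B{\left(9 \right)} = \left(4 + 0 - 6\right) 2 \cdot 9 = \left(-2\right) 2 \cdot 9 = \left(-4\right) 9 = -36$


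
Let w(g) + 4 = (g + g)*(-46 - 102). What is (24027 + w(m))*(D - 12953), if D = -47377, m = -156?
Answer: -4235105670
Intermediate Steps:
w(g) = -4 - 296*g (w(g) = -4 + (g + g)*(-46 - 102) = -4 + (2*g)*(-148) = -4 - 296*g)
(24027 + w(m))*(D - 12953) = (24027 + (-4 - 296*(-156)))*(-47377 - 12953) = (24027 + (-4 + 46176))*(-60330) = (24027 + 46172)*(-60330) = 70199*(-60330) = -4235105670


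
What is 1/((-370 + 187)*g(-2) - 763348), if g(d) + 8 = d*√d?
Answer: -190471/145116874342 - 183*I*√2/290233748684 ≈ -1.3125e-6 - 8.917e-10*I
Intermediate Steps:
g(d) = -8 + d^(3/2) (g(d) = -8 + d*√d = -8 + d^(3/2))
1/((-370 + 187)*g(-2) - 763348) = 1/((-370 + 187)*(-8 + (-2)^(3/2)) - 763348) = 1/(-183*(-8 - 2*I*√2) - 763348) = 1/((1464 + 366*I*√2) - 763348) = 1/(-761884 + 366*I*√2)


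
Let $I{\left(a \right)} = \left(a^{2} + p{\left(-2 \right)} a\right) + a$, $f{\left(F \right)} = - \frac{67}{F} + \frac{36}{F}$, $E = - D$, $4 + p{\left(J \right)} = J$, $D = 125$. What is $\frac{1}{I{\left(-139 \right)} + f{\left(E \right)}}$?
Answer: $\frac{125}{2502031} \approx 4.9959 \cdot 10^{-5}$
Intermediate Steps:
$p{\left(J \right)} = -4 + J$
$E = -125$ ($E = \left(-1\right) 125 = -125$)
$f{\left(F \right)} = - \frac{31}{F}$
$I{\left(a \right)} = a^{2} - 5 a$ ($I{\left(a \right)} = \left(a^{2} + \left(-4 - 2\right) a\right) + a = \left(a^{2} - 6 a\right) + a = a^{2} - 5 a$)
$\frac{1}{I{\left(-139 \right)} + f{\left(E \right)}} = \frac{1}{- 139 \left(-5 - 139\right) - \frac{31}{-125}} = \frac{1}{\left(-139\right) \left(-144\right) - - \frac{31}{125}} = \frac{1}{20016 + \frac{31}{125}} = \frac{1}{\frac{2502031}{125}} = \frac{125}{2502031}$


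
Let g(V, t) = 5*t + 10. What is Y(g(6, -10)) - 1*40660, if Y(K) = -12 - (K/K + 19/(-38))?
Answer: -81345/2 ≈ -40673.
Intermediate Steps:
g(V, t) = 10 + 5*t
Y(K) = -25/2 (Y(K) = -12 - (1 + 19*(-1/38)) = -12 - (1 - ½) = -12 - 1*½ = -12 - ½ = -25/2)
Y(g(6, -10)) - 1*40660 = -25/2 - 1*40660 = -25/2 - 40660 = -81345/2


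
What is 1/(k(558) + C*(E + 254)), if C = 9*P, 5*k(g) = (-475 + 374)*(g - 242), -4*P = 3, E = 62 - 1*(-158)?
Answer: -10/95827 ≈ -0.00010435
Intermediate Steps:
E = 220 (E = 62 + 158 = 220)
P = -¾ (P = -¼*3 = -¾ ≈ -0.75000)
k(g) = 24442/5 - 101*g/5 (k(g) = ((-475 + 374)*(g - 242))/5 = (-101*(-242 + g))/5 = (24442 - 101*g)/5 = 24442/5 - 101*g/5)
C = -27/4 (C = 9*(-¾) = -27/4 ≈ -6.7500)
1/(k(558) + C*(E + 254)) = 1/((24442/5 - 101/5*558) - 27*(220 + 254)/4) = 1/((24442/5 - 56358/5) - 27/4*474) = 1/(-31916/5 - 6399/2) = 1/(-95827/10) = -10/95827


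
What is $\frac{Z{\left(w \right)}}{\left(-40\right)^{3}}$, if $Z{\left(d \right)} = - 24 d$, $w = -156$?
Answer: $- \frac{117}{2000} \approx -0.0585$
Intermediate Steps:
$\frac{Z{\left(w \right)}}{\left(-40\right)^{3}} = \frac{\left(-24\right) \left(-156\right)}{\left(-40\right)^{3}} = \frac{3744}{-64000} = 3744 \left(- \frac{1}{64000}\right) = - \frac{117}{2000}$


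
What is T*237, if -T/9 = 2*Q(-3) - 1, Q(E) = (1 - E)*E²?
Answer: -151443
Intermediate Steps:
Q(E) = E²*(1 - E)
T = -639 (T = -9*(2*((-3)²*(1 - 1*(-3))) - 1) = -9*(2*(9*(1 + 3)) - 1) = -9*(2*(9*4) - 1) = -9*(2*36 - 1) = -9*(72 - 1) = -9*71 = -639)
T*237 = -639*237 = -151443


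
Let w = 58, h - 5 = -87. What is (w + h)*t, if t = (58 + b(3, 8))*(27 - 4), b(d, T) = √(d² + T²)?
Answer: -32016 - 552*√73 ≈ -36732.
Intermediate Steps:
h = -82 (h = 5 - 87 = -82)
b(d, T) = √(T² + d²)
t = 1334 + 23*√73 (t = (58 + √(8² + 3²))*(27 - 4) = (58 + √(64 + 9))*23 = (58 + √73)*23 = 1334 + 23*√73 ≈ 1530.5)
(w + h)*t = (58 - 82)*(1334 + 23*√73) = -24*(1334 + 23*√73) = -32016 - 552*√73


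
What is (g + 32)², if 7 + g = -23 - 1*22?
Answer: 400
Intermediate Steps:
g = -52 (g = -7 + (-23 - 1*22) = -7 + (-23 - 22) = -7 - 45 = -52)
(g + 32)² = (-52 + 32)² = (-20)² = 400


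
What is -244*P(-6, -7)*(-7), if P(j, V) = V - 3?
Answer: -17080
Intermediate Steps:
P(j, V) = -3 + V
-244*P(-6, -7)*(-7) = -244*(-3 - 7)*(-7) = -(-2440)*(-7) = -244*70 = -17080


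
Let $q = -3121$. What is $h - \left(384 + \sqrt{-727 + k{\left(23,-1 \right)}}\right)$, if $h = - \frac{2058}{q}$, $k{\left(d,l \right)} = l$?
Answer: $- \frac{1196406}{3121} - 2 i \sqrt{182} \approx -383.34 - 26.981 i$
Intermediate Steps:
$h = \frac{2058}{3121}$ ($h = - \frac{2058}{-3121} = \left(-2058\right) \left(- \frac{1}{3121}\right) = \frac{2058}{3121} \approx 0.6594$)
$h - \left(384 + \sqrt{-727 + k{\left(23,-1 \right)}}\right) = \frac{2058}{3121} - \left(384 + \sqrt{-727 - 1}\right) = \frac{2058}{3121} - \left(384 + \sqrt{-728}\right) = \frac{2058}{3121} - \left(384 + 2 i \sqrt{182}\right) = - \frac{1196406}{3121} - 2 i \sqrt{182}$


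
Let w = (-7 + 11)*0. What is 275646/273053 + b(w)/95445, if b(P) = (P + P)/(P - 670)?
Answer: 275646/273053 ≈ 1.0095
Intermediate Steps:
w = 0 (w = 4*0 = 0)
b(P) = 2*P/(-670 + P) (b(P) = (2*P)/(-670 + P) = 2*P/(-670 + P))
275646/273053 + b(w)/95445 = 275646/273053 + (2*0/(-670 + 0))/95445 = 275646*(1/273053) + (2*0/(-670))*(1/95445) = 275646/273053 + (2*0*(-1/670))*(1/95445) = 275646/273053 + 0*(1/95445) = 275646/273053 + 0 = 275646/273053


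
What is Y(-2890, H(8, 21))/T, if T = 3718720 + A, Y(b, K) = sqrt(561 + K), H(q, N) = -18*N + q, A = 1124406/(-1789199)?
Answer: 1789199*sqrt(191)/6653528980874 ≈ 3.7164e-6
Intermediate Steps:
A = -1124406/1789199 (A = 1124406*(-1/1789199) = -1124406/1789199 ≈ -0.62844)
H(q, N) = q - 18*N
T = 6653528980874/1789199 (T = 3718720 - 1124406/1789199 = 6653528980874/1789199 ≈ 3.7187e+6)
Y(-2890, H(8, 21))/T = sqrt(561 + (8 - 18*21))/(6653528980874/1789199) = sqrt(561 + (8 - 378))*(1789199/6653528980874) = sqrt(561 - 370)*(1789199/6653528980874) = sqrt(191)*(1789199/6653528980874) = 1789199*sqrt(191)/6653528980874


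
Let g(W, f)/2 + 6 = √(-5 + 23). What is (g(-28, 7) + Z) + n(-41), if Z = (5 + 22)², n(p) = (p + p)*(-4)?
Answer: 1045 + 6*√2 ≈ 1053.5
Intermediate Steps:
n(p) = -8*p (n(p) = (2*p)*(-4) = -8*p)
Z = 729 (Z = 27² = 729)
g(W, f) = -12 + 6*√2 (g(W, f) = -12 + 2*√(-5 + 23) = -12 + 2*√18 = -12 + 2*(3*√2) = -12 + 6*√2)
(g(-28, 7) + Z) + n(-41) = ((-12 + 6*√2) + 729) - 8*(-41) = (717 + 6*√2) + 328 = 1045 + 6*√2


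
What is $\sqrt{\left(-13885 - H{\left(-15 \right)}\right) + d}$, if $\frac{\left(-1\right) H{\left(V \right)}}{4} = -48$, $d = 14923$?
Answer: $3 \sqrt{94} \approx 29.086$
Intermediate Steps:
$H{\left(V \right)} = 192$ ($H{\left(V \right)} = \left(-4\right) \left(-48\right) = 192$)
$\sqrt{\left(-13885 - H{\left(-15 \right)}\right) + d} = \sqrt{\left(-13885 - 192\right) + 14923} = \sqrt{-14077 + 14923} = \sqrt{846} = 3 \sqrt{94}$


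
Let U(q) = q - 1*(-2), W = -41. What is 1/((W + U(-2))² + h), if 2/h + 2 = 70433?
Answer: 70431/118394513 ≈ 0.00059488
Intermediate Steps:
U(q) = 2 + q (U(q) = q + 2 = 2 + q)
h = 2/70431 (h = 2/(-2 + 70433) = 2/70431 ≈ 2.8397e-5)
1/((W + U(-2))² + h) = 1/((-41 + (2 - 2))² + 2/70431) = 1/((-41 + 0)² + 2/70431) = 1/((-41)² + 2/70431) = 1/(1681 + 2/70431) = 1/(118394513/70431) = 70431/118394513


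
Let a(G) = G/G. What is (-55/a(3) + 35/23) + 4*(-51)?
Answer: -5922/23 ≈ -257.48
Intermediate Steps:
a(G) = 1
(-55/a(3) + 35/23) + 4*(-51) = (-55/1 + 35/23) + 4*(-51) = (-55*1 + 35*(1/23)) - 204 = (-55 + 35/23) - 204 = -1230/23 - 204 = -5922/23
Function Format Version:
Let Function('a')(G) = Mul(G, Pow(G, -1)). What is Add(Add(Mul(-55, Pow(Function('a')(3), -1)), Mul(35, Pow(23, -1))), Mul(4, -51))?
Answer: Rational(-5922, 23) ≈ -257.48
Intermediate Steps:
Function('a')(G) = 1
Add(Add(Mul(-55, Pow(Function('a')(3), -1)), Mul(35, Pow(23, -1))), Mul(4, -51)) = Add(Add(Mul(-55, Pow(1, -1)), Mul(35, Pow(23, -1))), Mul(4, -51)) = Add(Add(Mul(-55, 1), Mul(35, Rational(1, 23))), -204) = Add(Add(-55, Rational(35, 23)), -204) = Add(Rational(-1230, 23), -204) = Rational(-5922, 23)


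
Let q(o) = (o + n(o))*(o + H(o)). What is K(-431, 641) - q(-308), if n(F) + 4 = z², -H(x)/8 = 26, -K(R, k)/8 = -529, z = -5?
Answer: -143860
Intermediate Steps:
K(R, k) = 4232 (K(R, k) = -8*(-529) = 4232)
H(x) = -208 (H(x) = -8*26 = -208)
n(F) = 21 (n(F) = -4 + (-5)² = -4 + 25 = 21)
q(o) = (-208 + o)*(21 + o) (q(o) = (o + 21)*(o - 208) = (21 + o)*(-208 + o) = (-208 + o)*(21 + o))
K(-431, 641) - q(-308) = 4232 - (-4368 + (-308)² - 187*(-308)) = 4232 - (-4368 + 94864 + 57596) = 4232 - 1*148092 = 4232 - 148092 = -143860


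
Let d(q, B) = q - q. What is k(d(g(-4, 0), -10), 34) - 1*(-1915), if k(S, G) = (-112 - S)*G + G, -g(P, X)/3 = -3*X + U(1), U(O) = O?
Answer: -1859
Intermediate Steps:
g(P, X) = -3 + 9*X (g(P, X) = -3*(-3*X + 1) = -3*(1 - 3*X) = -3 + 9*X)
d(q, B) = 0
k(S, G) = G + G*(-112 - S) (k(S, G) = G*(-112 - S) + G = G + G*(-112 - S))
k(d(g(-4, 0), -10), 34) - 1*(-1915) = -1*34*(111 + 0) - 1*(-1915) = -1*34*111 + 1915 = -3774 + 1915 = -1859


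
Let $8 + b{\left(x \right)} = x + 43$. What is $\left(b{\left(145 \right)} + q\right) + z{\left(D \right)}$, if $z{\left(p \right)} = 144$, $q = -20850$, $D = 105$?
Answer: $-20526$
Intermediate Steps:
$b{\left(x \right)} = 35 + x$ ($b{\left(x \right)} = -8 + \left(x + 43\right) = -8 + \left(43 + x\right) = 35 + x$)
$\left(b{\left(145 \right)} + q\right) + z{\left(D \right)} = \left(\left(35 + 145\right) - 20850\right) + 144 = \left(180 - 20850\right) + 144 = -20670 + 144 = -20526$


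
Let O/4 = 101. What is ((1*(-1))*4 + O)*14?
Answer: 5600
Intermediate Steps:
O = 404 (O = 4*101 = 404)
((1*(-1))*4 + O)*14 = ((1*(-1))*4 + 404)*14 = (-1*4 + 404)*14 = (-4 + 404)*14 = 400*14 = 5600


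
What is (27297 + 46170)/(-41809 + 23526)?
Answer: -73467/18283 ≈ -4.0183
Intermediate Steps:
(27297 + 46170)/(-41809 + 23526) = 73467/(-18283) = 73467*(-1/18283) = -73467/18283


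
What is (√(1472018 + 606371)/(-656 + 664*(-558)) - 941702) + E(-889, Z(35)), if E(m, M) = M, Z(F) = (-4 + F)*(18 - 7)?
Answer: -941361 - √2078389/371168 ≈ -9.4136e+5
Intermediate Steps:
Z(F) = -44 + 11*F (Z(F) = (-4 + F)*11 = -44 + 11*F)
(√(1472018 + 606371)/(-656 + 664*(-558)) - 941702) + E(-889, Z(35)) = (√(1472018 + 606371)/(-656 + 664*(-558)) - 941702) + (-44 + 11*35) = (√2078389/(-656 - 370512) - 941702) + (-44 + 385) = (√2078389/(-371168) - 941702) + 341 = (√2078389*(-1/371168) - 941702) + 341 = (-√2078389/371168 - 941702) + 341 = (-941702 - √2078389/371168) + 341 = -941361 - √2078389/371168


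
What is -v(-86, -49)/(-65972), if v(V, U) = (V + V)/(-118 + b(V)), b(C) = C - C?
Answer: 43/1946174 ≈ 2.2095e-5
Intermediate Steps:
b(C) = 0
v(V, U) = -V/59 (v(V, U) = (V + V)/(-118 + 0) = (2*V)/(-118) = (2*V)*(-1/118) = -V/59)
-v(-86, -49)/(-65972) = -(-1/59*(-86))/(-65972) = -86*(-1)/(59*65972) = -1*(-43/1946174) = 43/1946174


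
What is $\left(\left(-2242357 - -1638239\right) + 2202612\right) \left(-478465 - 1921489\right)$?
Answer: $-3836312069276$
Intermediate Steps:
$\left(\left(-2242357 - -1638239\right) + 2202612\right) \left(-478465 - 1921489\right) = \left(\left(-2242357 + 1638239\right) + 2202612\right) \left(-2399954\right) = \left(-604118 + 2202612\right) \left(-2399954\right) = 1598494 \left(-2399954\right) = -3836312069276$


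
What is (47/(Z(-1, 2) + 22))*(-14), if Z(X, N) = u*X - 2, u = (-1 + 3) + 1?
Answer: -658/17 ≈ -38.706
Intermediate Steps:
u = 3 (u = 2 + 1 = 3)
Z(X, N) = -2 + 3*X (Z(X, N) = 3*X - 2 = -2 + 3*X)
(47/(Z(-1, 2) + 22))*(-14) = (47/((-2 + 3*(-1)) + 22))*(-14) = (47/((-2 - 3) + 22))*(-14) = (47/(-5 + 22))*(-14) = (47/17)*(-14) = -658/17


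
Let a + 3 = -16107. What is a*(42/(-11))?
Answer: 676620/11 ≈ 61511.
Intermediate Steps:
a = -16110 (a = -3 - 16107 = -16110)
a*(42/(-11)) = -676620/(-11) = -676620*(-1)/11 = -16110*(-42/11) = 676620/11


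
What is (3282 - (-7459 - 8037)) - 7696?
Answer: 11082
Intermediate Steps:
(3282 - (-7459 - 8037)) - 7696 = (3282 - 1*(-15496)) - 7696 = (3282 + 15496) - 7696 = 18778 - 7696 = 11082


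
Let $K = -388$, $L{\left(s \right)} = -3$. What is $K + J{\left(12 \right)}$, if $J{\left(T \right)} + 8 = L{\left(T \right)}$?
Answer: $-399$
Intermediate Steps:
$J{\left(T \right)} = -11$ ($J{\left(T \right)} = -8 - 3 = -11$)
$K + J{\left(12 \right)} = -388 - 11 = -399$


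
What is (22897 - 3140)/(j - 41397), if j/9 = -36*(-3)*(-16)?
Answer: -19757/56949 ≈ -0.34692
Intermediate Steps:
j = -15552 (j = 9*(-36*(-3)*(-16)) = 9*(108*(-16)) = 9*(-1728) = -15552)
(22897 - 3140)/(j - 41397) = (22897 - 3140)/(-15552 - 41397) = 19757/(-56949) = 19757*(-1/56949) = -19757/56949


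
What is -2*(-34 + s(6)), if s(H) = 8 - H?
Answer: 64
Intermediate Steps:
-2*(-34 + s(6)) = -2*(-34 + (8 - 1*6)) = -2*(-34 + (8 - 6)) = -2*(-34 + 2) = -2*(-32) = 64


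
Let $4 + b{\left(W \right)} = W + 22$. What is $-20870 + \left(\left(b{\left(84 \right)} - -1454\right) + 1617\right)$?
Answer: $-17697$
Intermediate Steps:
$b{\left(W \right)} = 18 + W$ ($b{\left(W \right)} = -4 + \left(W + 22\right) = -4 + \left(22 + W\right) = 18 + W$)
$-20870 + \left(\left(b{\left(84 \right)} - -1454\right) + 1617\right) = -20870 + \left(\left(\left(18 + 84\right) - -1454\right) + 1617\right) = -20870 + \left(\left(102 + 1454\right) + 1617\right) = -20870 + \left(1556 + 1617\right) = -20870 + 3173 = -17697$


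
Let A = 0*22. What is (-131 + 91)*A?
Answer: 0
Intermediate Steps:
A = 0
(-131 + 91)*A = (-131 + 91)*0 = -40*0 = 0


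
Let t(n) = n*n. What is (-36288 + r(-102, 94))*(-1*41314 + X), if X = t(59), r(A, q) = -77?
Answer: 1375797045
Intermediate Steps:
t(n) = n²
X = 3481 (X = 59² = 3481)
(-36288 + r(-102, 94))*(-1*41314 + X) = (-36288 - 77)*(-1*41314 + 3481) = -36365*(-41314 + 3481) = -36365*(-37833) = 1375797045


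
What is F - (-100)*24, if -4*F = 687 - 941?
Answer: 4927/2 ≈ 2463.5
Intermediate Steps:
F = 127/2 (F = -(687 - 941)/4 = -1/4*(-254) = 127/2 ≈ 63.500)
F - (-100)*24 = 127/2 - (-100)*24 = 127/2 - 1*(-2400) = 127/2 + 2400 = 4927/2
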